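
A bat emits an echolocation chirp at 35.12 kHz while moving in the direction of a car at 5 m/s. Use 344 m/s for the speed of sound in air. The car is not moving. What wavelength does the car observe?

With the source moving toward a stationary observer, f' = f · v/(v − v_s).
f' = 35.12 × 344/(344 − 5) ≈ 35.6 kHz.
λ' = v/f' = 344/35638 ≈ 9.65 mm.

9.65 mm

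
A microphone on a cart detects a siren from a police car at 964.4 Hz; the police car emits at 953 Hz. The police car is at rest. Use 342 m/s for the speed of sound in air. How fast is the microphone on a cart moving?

4.1 m/s

f' > f, so the microphone on a cart is approaching.
f' = f · (v + v_o)/v ⇒ v_o = v · |f'/f − 1|.
v_o = 342 × |964.4/953 − 1| = 342 × 0.01196 ≈ 4.1 m/s.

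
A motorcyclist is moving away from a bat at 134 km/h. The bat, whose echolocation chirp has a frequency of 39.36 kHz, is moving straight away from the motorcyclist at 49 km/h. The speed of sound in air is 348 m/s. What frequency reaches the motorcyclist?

33.8 kHz

49 km/h = 13.61 m/s; 134 km/h = 37.22 m/s.
With source receding and observer receding, f' = f · (v − v_o)/(v + v_s).
f' = 39.36 × (348 − 37.22)/(348 + 13.61) = 39.36 × 310.78/361.61 ≈ 33.8 kHz.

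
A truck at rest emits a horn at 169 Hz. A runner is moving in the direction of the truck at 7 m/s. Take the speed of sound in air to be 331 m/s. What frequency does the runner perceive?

Moving observer, stationary source: f' = f · (v + v_o)/v.
f' = 169 × (331 + 7)/331 = 169 × 338/331 ≈ 173 Hz.

173 Hz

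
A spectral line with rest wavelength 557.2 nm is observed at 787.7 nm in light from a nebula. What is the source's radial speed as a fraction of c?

0.333

λ'/λ₀ = 1.4137 > 1 (redshift), so the source is receding.
λ'/λ₀ = √((1 + β)/(1 − β)) for a receding source ⇒ β = (r² − 1)/(r² + 1) with r = λ'/λ₀.
β = (1.9985 − 1)/(1.9985 + 1) ≈ 0.333.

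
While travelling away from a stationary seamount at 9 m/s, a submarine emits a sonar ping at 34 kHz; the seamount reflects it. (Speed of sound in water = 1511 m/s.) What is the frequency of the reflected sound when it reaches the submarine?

The seamount receives the sound from a moving source: f₁ = f₀ · v/(v + v_e) = 34 × 1511/1520 ≈ 33.8 kHz.
On the return leg the submarine is a moving observer: f₂ = f₁ · (v − v_e)/v = 33.8 × 1502/1511 ≈ 33.6 kHz.

33.6 kHz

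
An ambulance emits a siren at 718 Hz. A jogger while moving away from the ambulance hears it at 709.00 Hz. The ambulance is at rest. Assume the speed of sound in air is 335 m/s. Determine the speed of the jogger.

f' = f · (v − v_o)/v ⇒ v_o = v · |f'/f − 1|.
v_o = 335 × |709.00/718 − 1| = 335 × 0.01253 ≈ 4.2 m/s.

4.2 m/s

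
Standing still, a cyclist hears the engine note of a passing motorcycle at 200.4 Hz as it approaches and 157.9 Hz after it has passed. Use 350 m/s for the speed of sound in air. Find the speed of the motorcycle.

f₁/f₂ = (v + v_s)/(v − v_s), so v_s = v · (f₁ − f₂)/(f₁ + f₂).
v_s = 350 × (200.4 − 157.9)/(200.4 + 157.9) = 350 × 42.5/358.3 ≈ 42 m/s.

42 m/s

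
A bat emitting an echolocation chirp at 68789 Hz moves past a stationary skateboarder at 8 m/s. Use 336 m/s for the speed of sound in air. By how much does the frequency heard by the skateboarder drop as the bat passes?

Approaching: f₁ = f · v/(v − v_s) = 68789 × 336/328 ≈ 70467 Hz.
Receding: f₂ = f · v/(v + v_s) = 68789 × 336/344 ≈ 67189 Hz.
Drop: f₁ − f₂ = 2f·v·v_s/(v² − v_s²) = 2 × 68789 × 336 × 8/(336² − 8²) ≈ 3278 Hz.

3278 Hz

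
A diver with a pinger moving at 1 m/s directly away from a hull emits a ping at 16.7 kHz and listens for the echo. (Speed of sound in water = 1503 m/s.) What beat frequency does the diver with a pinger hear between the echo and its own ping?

22.2 Hz

The hull receives the sound from a moving source: f₁ = f₀ · v/(v + v_e) = 16.7 × 1503/1504 ≈ 16.6889 kHz.
On the return leg the diver with a pinger is a moving observer: f₂ = f₁ · (v − v_e)/v = 16.6889 × 1502/1503 ≈ 16.6778 kHz.
Equivalently f₂ = f₀ · (v − v_e)/(v + v_e).
Beat against the emitted tone (with f₀ = 16700 Hz): |f₂ − f₀| = 2v_e·f₀/(v + v_e) = 2 × 1 × 16700/1504 ≈ 22.2 Hz.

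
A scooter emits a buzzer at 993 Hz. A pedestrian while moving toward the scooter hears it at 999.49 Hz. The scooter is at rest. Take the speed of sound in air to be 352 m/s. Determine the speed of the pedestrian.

f' = f · (v + v_o)/v ⇒ v_o = v · |f'/f − 1|.
v_o = 352 × |999.49/993 − 1| = 352 × 0.006536 ≈ 2.30 m/s.

2.30 m/s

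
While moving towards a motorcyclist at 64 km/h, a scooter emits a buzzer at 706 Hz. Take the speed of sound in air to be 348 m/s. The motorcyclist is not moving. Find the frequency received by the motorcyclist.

64 km/h = 17.78 m/s.
Only the source moves, toward the listener, so f' = f · v/(v − v_s).
f' = 706 × 348/(348 − 17.78) = 706 × 348/330.2 ≈ 744 Hz.

744 Hz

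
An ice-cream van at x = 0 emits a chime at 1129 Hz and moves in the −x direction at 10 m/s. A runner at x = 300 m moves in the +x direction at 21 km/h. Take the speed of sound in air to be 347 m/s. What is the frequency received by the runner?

1079 Hz

21 km/h = 5.833 m/s.
The observer lies on the +x side, so the source is heading away from the observer and the observer is heading away from the source.
General Doppler shift: f' = f · (v − v_o)/(v + v_s).
f' = 1129 × (347 − 5.833)/(347 + 10) = 1129 × 341.17/357 ≈ 1079 Hz.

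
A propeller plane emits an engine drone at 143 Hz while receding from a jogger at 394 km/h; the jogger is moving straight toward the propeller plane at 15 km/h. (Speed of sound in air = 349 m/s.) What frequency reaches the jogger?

110 Hz

394 km/h = 109.4 m/s; 15 km/h = 4.167 m/s.
Both move, so f' = f · (v + v_o)/(v + v_s).
f' = 143 × (349 + 4.167)/(349 + 109.4) = 143 × 353.17/458.44 ≈ 110 Hz.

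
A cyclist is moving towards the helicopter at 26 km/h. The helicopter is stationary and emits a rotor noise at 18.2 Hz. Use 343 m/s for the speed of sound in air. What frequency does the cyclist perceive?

26 km/h = 7.222 m/s.
Moving observer, stationary source: f' = f · (v + v_o)/v.
f' = 18.2 × (343 + 7.222)/343 = 18.2 × 350.22/343 ≈ 18.6 Hz.

18.6 Hz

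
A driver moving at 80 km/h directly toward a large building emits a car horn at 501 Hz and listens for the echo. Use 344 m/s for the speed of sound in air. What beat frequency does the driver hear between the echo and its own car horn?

80 km/h = 22.22 m/s.
The large building receives the sound from a moving source: f₁ = f₀ · v/(v − v_e) = 501 × 344/321.78 ≈ 535.6 Hz.
On the return leg the driver is a moving observer: f₂ = f₁ · (v + v_e)/v = 535.6 × 366.22/344 ≈ 570.2 Hz.
Equivalently f₂ = f₀ · (v + v_e)/(v − v_e).
Beat against the emitted tone: |f₂ − f₀| = 2v_e·f₀/(v − v_e) = 2 × 22.22 × 501/321.78 ≈ 69 Hz.

69 Hz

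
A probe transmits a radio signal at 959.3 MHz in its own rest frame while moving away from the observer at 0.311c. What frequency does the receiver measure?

Relativistic Doppler for frequency: f' = f₀ · √((1 − β)/(1 + β)).
f' = 959.3 × √(0.6890/1.3110) = 959.3 × 0.72495 ≈ 695.4 MHz.

695.4 MHz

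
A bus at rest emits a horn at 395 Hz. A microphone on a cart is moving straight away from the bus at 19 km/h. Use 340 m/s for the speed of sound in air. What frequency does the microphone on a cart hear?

19 km/h = 5.278 m/s.
Only the observer moves, away from the source, so f' = f · (v − v_o)/v.
f' = 395 × (340 − 5.278)/340 = 395 × 334.72/340 ≈ 389 Hz.

389 Hz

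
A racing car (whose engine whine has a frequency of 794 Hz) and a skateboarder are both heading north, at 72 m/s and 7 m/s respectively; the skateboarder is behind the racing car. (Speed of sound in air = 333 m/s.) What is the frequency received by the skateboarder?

667 Hz

The skateboarder is behind, so the racing car is moving away from it while the skateboarder is moving toward the racing car.
General Doppler shift: f' = f · (v + v_o)/(v + v_s).
f' = 794 × (333 + 7)/(333 + 72) = 794 × 340/405 ≈ 667 Hz.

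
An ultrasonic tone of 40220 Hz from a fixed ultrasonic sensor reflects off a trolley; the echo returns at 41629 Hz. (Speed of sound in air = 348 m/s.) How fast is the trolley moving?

Double Doppler shift off a moving reflector: f₂ = f₀ · (v + u)/(v − u) (u > 0 toward emitter).
Rearranging, u = v · (f₂ − f₀)/(f₂ + f₀) = 348 × 1409/81849 ≈ 6.0 m/s.
So the trolley is moving at 6.0 m/s toward the emitter.

6.0 m/s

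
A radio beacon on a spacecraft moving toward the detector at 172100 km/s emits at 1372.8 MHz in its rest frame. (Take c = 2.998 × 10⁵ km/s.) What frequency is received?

β = v/c = 172100/299800 = 0.5740.
Relativistic Doppler for frequency: f' = f₀ · √((1 + β)/(1 − β)).
f' = 1372.8 × √(1.5740/0.4260) = 1372.8 × 1.92234 ≈ 2639.0 MHz.

2639.0 MHz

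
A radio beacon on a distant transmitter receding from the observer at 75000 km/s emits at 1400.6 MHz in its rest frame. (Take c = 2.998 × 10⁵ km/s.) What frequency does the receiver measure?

1084.7 MHz

β = v/c = 75000/299800 = 0.2502.
Relativistic Doppler for frequency: f' = f₀ · √((1 − β)/(1 + β)).
f' = 1400.6 × √(0.7498/1.2502) = 1400.6 × 0.77446 ≈ 1084.7 MHz.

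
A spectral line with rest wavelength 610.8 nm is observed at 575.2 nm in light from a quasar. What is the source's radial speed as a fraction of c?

λ'/λ₀ = 0.9417 < 1 (blueshift), so the source is approaching.
λ'/λ₀ = √((1 − β)/(1 + β)) for an approaching source ⇒ β = (1 − r²)/(1 + r²) with r = λ'/λ₀.
β = (1 − 0.8868)/(1 + 0.8868) ≈ 0.060.

0.060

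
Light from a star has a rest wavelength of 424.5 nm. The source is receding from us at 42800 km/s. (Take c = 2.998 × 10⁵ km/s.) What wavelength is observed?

490.1 nm

β = v/c = 42800/299800 = 0.1428.
Relativistic Doppler for wavelength: λ' = λ₀ · √((1 + β)/(1 − β)).
λ' = 424.5 × √(1.1428/0.8572) = 424.5 × 1.15459 ≈ 490.1 nm.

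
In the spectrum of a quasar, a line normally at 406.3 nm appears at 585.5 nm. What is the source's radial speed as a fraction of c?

λ'/λ₀ = 1.4411 > 1 (redshift), so the source is receding.
λ'/λ₀ = √((1 + β)/(1 − β)) for a receding source ⇒ β = (r² − 1)/(r² + 1) with r = λ'/λ₀.
β = (2.0766 − 1)/(2.0766 + 1) ≈ 0.350.

0.350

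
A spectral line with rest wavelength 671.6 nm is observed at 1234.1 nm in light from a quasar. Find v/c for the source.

0.543

λ'/λ₀ = 1.8376 > 1 (redshift), so the source is receding.
λ'/λ₀ = √((1 + β)/(1 − β)) for a receding source ⇒ β = (r² − 1)/(r² + 1) with r = λ'/λ₀.
β = (3.3766 − 1)/(3.3766 + 1) ≈ 0.543.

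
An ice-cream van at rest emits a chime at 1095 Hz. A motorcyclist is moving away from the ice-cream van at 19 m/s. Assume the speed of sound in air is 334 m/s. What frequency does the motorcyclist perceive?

Only the observer moves, away from the source, so f' = f · (v − v_o)/v.
f' = 1095 × (334 − 19)/334 = 1095 × 315/334 ≈ 1033 Hz.

1033 Hz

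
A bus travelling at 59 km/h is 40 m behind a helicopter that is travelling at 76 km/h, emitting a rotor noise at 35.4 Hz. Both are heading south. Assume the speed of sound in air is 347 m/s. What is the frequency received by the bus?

34.9 Hz

76 km/h = 21.11 m/s; 59 km/h = 16.39 m/s.
The bus is behind, so the helicopter is moving away from it while the bus is moving toward the helicopter.
Both move, so f' = f · (v + v_o)/(v + v_s).
f' = 35.4 × (347 + 16.39)/(347 + 21.11) = 35.4 × 363.39/368.11 ≈ 34.9 Hz.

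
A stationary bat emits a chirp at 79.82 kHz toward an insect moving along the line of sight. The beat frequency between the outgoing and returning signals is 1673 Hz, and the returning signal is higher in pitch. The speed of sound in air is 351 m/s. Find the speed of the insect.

3.6 m/s

Double Doppler shift off a moving reflector: f₂ = f₀ · (v + u)/(v − u) (u > 0 toward emitter).
Returning signal is higher, so f₂ = f₀ + Δf = 79820 + 1673 = 81493 Hz.
Rearranging, u = v · (f₂ − f₀)/(f₂ + f₀) = 351 × 1673/161313 ≈ 3.6 m/s.
So the insect is moving at 3.6 m/s toward the emitter.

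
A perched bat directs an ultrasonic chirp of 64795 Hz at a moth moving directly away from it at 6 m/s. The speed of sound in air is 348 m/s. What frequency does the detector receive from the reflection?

62599 Hz

At the moth (a moving observer), f₁ = f₀ · (v − u)/v = 64795 × 342/348 ≈ 63678 Hz.
The reflection then acts as a moving source: f₂ = f₁ · v/(v + u) ≈ 62599 Hz.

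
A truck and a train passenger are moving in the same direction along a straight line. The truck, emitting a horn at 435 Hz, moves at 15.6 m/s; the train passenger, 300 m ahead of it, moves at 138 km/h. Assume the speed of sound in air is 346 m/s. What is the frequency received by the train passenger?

138 km/h = 38.33 m/s.
The train passenger is ahead, so the truck is moving toward it while the train passenger is moving away from the truck.
Both move, so f' = f · (v − v_o)/(v − v_s).
f' = 435 × (346 − 38.33)/(346 − 15.6) = 435 × 307.67/330.4 ≈ 405 Hz.

405 Hz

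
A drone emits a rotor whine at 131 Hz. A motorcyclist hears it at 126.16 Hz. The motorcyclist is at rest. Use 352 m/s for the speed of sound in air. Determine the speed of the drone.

f' < f, so the drone is receding.
f' = f · v/(v + v_s) ⇒ v_s = v · |1 − f/f'|.
v_s = 352 × |1 − 131/126.16| = 352 × 0.03836 ≈ 13.5 m/s.

13.5 m/s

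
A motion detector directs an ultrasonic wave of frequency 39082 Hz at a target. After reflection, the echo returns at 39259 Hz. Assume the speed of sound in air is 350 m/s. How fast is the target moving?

Double Doppler shift off a moving reflector: f₂ = f₀ · (v + u)/(v − u) (u > 0 toward emitter).
Rearranging, u = v · (f₂ − f₀)/(f₂ + f₀) = 350 × 177/78341 ≈ 0.79 m/s.
So the target is moving at 0.79 m/s toward the emitter.

0.79 m/s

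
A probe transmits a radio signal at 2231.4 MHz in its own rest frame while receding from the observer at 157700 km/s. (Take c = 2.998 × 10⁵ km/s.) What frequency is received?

1243.6 MHz

β = v/c = 157700/299800 = 0.5260.
Relativistic Doppler for frequency: f' = f₀ · √((1 − β)/(1 + β)).
f' = 2231.4 × √(0.4740/1.5260) = 2231.4 × 0.55732 ≈ 1243.6 MHz.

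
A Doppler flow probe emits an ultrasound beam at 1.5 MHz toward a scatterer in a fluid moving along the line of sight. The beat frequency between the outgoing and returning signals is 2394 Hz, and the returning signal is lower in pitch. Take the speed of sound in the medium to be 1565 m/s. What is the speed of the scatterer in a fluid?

1.25 m/s

Double Doppler shift off a moving reflector: f₂ = f₀ · (v + u)/(v − u) (u > 0 toward emitter).
Returning signal is lower, so f₂ = f₀ − Δf = 1500000 − 2394 = 1497606 Hz.
Rearranging, u = v · (f₂ − f₀)/(f₂ + f₀) = 1565 × -2394/2997606 ≈ -1.25 m/s.
So the scatterer in a fluid is moving at 1.25 m/s away from the emitter.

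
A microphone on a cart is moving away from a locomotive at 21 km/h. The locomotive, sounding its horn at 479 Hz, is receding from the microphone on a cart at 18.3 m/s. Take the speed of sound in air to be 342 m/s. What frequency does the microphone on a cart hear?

21 km/h = 5.833 m/s.
General Doppler shift: f' = f · (v − v_o)/(v + v_s).
f' = 479 × (342 − 5.833)/(342 + 18.3) = 479 × 336.17/360.3 ≈ 447 Hz.

447 Hz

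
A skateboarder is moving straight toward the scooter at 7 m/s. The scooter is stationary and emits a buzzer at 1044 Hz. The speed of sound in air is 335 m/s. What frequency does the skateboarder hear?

Only the observer moves, toward the source, so f' = f · (v + v_o)/v.
f' = 1044 × (335 + 7)/335 = 1044 × 342/335 ≈ 1066 Hz.

1066 Hz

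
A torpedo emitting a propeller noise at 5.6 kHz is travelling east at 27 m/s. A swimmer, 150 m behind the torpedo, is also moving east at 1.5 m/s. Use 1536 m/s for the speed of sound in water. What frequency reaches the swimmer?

5.51 kHz

The swimmer is behind, so the torpedo is moving away from it while the swimmer is moving toward the torpedo.
With source receding and observer approaching, f' = f · (v + v_o)/(v + v_s).
f' = 5.6 × (1536 + 1.5)/(1536 + 27) = 5.6 × 1537.5/1563 ≈ 5.51 kHz.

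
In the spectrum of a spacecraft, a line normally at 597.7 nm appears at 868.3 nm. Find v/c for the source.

0.357c

λ'/λ₀ = 1.4527 > 1 (redshift), so the source is receding.
λ'/λ₀ = √((1 + β)/(1 − β)) for a receding source ⇒ β = (r² − 1)/(r² + 1) with r = λ'/λ₀.
β = (2.1104 − 1)/(2.1104 + 1) ≈ 0.357.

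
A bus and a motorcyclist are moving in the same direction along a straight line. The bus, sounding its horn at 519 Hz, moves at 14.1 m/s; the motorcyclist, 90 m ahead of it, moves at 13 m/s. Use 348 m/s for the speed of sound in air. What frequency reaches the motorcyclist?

The motorcyclist is ahead, so the bus is moving toward it while the motorcyclist is moving away from the bus.
With source approaching and observer receding, f' = f · (v − v_o)/(v − v_s).
f' = 519 × (348 − 13)/(348 − 14.1) = 519 × 335/333.9 ≈ 521 Hz.

521 Hz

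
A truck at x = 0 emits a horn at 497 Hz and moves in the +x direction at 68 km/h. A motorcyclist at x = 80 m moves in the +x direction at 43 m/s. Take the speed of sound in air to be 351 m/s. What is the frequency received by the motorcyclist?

461 Hz

68 km/h = 18.89 m/s.
The observer lies on the +x side, so the source is heading toward the observer and the observer is heading away from the source.
Both move, so f' = f · (v − v_o)/(v − v_s).
f' = 497 × (351 − 43)/(351 − 18.89) = 497 × 308/332.11 ≈ 461 Hz.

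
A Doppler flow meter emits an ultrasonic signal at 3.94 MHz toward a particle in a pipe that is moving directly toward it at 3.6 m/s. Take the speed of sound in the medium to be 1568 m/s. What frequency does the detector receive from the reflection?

At the particle in a pipe (a moving observer), f₁ = f₀ · (v + u)/v = 3.94 × 1571.6/1568 ≈ 3.949 MHz.
On reflection it acts as a source moving toward the stationary detector: f₂ = f₁ · v/(v − u) = 3.949 × 1568/1564.4 ≈ 3.958 MHz.

3.958 MHz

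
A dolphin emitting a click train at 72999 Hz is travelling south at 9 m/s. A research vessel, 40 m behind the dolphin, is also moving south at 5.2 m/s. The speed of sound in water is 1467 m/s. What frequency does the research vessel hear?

72811 Hz

The research vessel is behind, so the dolphin is moving away from it while the research vessel is moving toward the dolphin.
With source receding and observer approaching, f' = f · (v + v_o)/(v + v_s).
f' = 72999 × (1467 + 5.2)/(1467 + 9) = 72999 × 1472.2/1476 ≈ 72811 Hz.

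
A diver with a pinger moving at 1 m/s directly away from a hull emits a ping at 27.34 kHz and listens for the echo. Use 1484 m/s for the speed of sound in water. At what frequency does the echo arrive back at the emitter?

The hull receives the sound from a moving source: f₁ = f₀ · v/(v + v_e) = 27.34 × 1484/1485 ≈ 27.3 kHz.
On the return leg the diver with a pinger is a moving observer: f₂ = f₁ · (v − v_e)/v = 27.3 × 1483/1484 ≈ 27.3 kHz.

27.3 kHz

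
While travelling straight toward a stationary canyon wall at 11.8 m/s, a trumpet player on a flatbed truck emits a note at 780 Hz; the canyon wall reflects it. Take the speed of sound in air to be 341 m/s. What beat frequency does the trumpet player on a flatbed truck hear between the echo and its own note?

55.9 Hz

The canyon wall receives the sound from a moving source: f₁ = f₀ · v/(v − v_e) = 780 × 341/329.2 ≈ 808.0 Hz.
On the return leg the trumpet player on a flatbed truck is a moving observer: f₂ = f₁ · (v + v_e)/v = 808.0 × 352.8/341 ≈ 835.9 Hz.
Beat against the emitted tone: |f₂ − f₀| = 2v_e·f₀/(v − v_e) = 2 × 11.8 × 780/329.2 ≈ 55.9 Hz.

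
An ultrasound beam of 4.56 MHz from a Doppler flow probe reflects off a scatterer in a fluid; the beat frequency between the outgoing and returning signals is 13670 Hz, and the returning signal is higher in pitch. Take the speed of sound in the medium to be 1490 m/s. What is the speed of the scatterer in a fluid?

2.23 m/s

Double Doppler shift off a moving reflector: f₂ = f₀ · (v + u)/(v − u) (u > 0 toward emitter).
Returning signal is higher, so f₂ = f₀ + Δf = 4560000 + 13670 = 4573670 Hz.
Rearranging, u = v · (f₂ − f₀)/(f₂ + f₀) = 1490 × 13670/9133670 ≈ 2.23 m/s.
So the scatterer in a fluid is moving at 2.23 m/s toward the emitter.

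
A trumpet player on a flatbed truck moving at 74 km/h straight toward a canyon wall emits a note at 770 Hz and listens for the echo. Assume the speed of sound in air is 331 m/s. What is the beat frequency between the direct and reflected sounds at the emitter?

102 Hz

74 km/h = 20.56 m/s.
The canyon wall receives the sound from a moving source: f₁ = f₀ · v/(v − v_e) = 770 × 331/310.44 ≈ 821.0 Hz.
On the return leg the trumpet player on a flatbed truck is a moving observer: f₂ = f₁ · (v + v_e)/v = 821.0 × 351.56/331 ≈ 872.0 Hz.
Equivalently f₂ = f₀ · (v + v_e)/(v − v_e).
Beat against the emitted tone: |f₂ − f₀| = 2v_e·f₀/(v − v_e) = 2 × 20.56 × 770/310.44 ≈ 102 Hz.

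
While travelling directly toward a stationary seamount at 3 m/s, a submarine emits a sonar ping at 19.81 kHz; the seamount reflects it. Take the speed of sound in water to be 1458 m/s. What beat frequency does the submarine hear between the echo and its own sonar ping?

82 Hz

The seamount receives the sound from a moving source: f₁ = f₀ · v/(v − v_e) = 19.81 × 1458/1455 ≈ 19.8508 kHz.
On the return leg the submarine is a moving observer: f₂ = f₁ · (v + v_e)/v = 19.8508 × 1461/1458 ≈ 19.8917 kHz.
Equivalently f₂ = f₀ · (v + v_e)/(v − v_e).
Beat against the emitted tone (with f₀ = 19810 Hz): |f₂ − f₀| = 2v_e·f₀/(v − v_e) = 2 × 3 × 19810/1455 ≈ 82 Hz.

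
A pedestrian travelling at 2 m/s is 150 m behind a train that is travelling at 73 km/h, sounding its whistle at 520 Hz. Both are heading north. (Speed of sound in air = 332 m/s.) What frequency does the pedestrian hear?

73 km/h = 20.28 m/s.
The pedestrian is behind, so the train is moving away from it while the pedestrian is moving toward the train.
With source receding and observer approaching, f' = f · (v + v_o)/(v + v_s).
f' = 520 × (332 + 2)/(332 + 20.28) = 520 × 334/352.28 ≈ 493 Hz.

493 Hz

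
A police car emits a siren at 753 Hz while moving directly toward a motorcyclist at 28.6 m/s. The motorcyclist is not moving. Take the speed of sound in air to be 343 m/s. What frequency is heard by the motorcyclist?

821 Hz

Only the source moves, toward the listener, so f' = f · v/(v − v_s).
f' = 753 × 343/(343 − 28.6) = 753 × 343/314.4 ≈ 821 Hz.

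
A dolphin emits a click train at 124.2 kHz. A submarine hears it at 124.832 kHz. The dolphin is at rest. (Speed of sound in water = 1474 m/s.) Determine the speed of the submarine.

f' > f, so the submarine is approaching.
f' = f · (v + v_o)/v ⇒ v_o = v · |f'/f − 1|.
v_o = 1474 × |124.832/124.2 − 1| = 1474 × 0.005089 ≈ 7.5 m/s.

7.5 m/s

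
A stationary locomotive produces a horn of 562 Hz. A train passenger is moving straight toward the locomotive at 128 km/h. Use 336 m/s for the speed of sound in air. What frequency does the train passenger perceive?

128 km/h = 35.56 m/s.
Moving observer, stationary source: f' = f · (v + v_o)/v.
f' = 562 × (336 + 35.56)/336 = 562 × 371.56/336 ≈ 621 Hz.

621 Hz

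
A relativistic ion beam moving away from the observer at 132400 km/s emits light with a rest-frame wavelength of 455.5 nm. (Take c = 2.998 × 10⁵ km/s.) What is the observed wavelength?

731.9 nm

β = v/c = 132400/299800 = 0.4416.
Relativistic Doppler for wavelength: λ' = λ₀ · √((1 + β)/(1 − β)).
λ' = 455.5 × √(1.4416/0.5584) = 455.5 × 1.60681 ≈ 731.9 nm.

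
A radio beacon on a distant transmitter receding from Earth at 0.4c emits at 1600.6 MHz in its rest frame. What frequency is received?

1047.8 MHz

Relativistic Doppler for frequency: f' = f₀ · √((1 − β)/(1 + β)).
f' = 1600.6 × √(0.6000/1.4000) = 1600.6 × 0.65465 ≈ 1047.8 MHz.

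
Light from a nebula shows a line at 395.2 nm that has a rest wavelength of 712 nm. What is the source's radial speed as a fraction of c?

0.529c

λ'/λ₀ = 0.5551 < 1 (blueshift), so the source is approaching.
λ'/λ₀ = √((1 − β)/(1 + β)) for an approaching source ⇒ β = (1 − r²)/(1 + r²) with r = λ'/λ₀.
β = (1 − 0.3081)/(1 + 0.3081) ≈ 0.529.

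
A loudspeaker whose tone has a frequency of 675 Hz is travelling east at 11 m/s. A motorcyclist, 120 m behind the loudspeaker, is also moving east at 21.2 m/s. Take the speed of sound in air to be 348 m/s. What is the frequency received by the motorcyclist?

The motorcyclist is behind, so the loudspeaker is moving away from it while the motorcyclist is moving toward the loudspeaker.
With source receding and observer approaching, f' = f · (v + v_o)/(v + v_s).
f' = 675 × (348 + 21.2)/(348 + 11) = 675 × 369.2/359 ≈ 694 Hz.

694 Hz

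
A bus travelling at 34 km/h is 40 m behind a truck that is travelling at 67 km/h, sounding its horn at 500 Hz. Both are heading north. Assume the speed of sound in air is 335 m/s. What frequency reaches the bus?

487 Hz

67 km/h = 18.61 m/s; 34 km/h = 9.444 m/s.
The bus is behind, so the truck is moving away from it while the bus is moving toward the truck.
With source receding and observer approaching, f' = f · (v + v_o)/(v + v_s).
f' = 500 × (335 + 9.444)/(335 + 18.61) = 500 × 344.44/353.61 ≈ 487 Hz.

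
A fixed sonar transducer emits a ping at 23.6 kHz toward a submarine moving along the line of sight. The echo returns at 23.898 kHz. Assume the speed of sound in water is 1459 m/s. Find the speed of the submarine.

9.2 m/s

Double Doppler shift off a moving reflector: f₂ = f₀ · (v + u)/(v − u) (u > 0 toward emitter).
Rearranging, u = v · (f₂ − f₀)/(f₂ + f₀) = 1459 × 0.298/47.498 ≈ 9.2 m/s.
So the submarine is moving at 9.2 m/s toward the emitter.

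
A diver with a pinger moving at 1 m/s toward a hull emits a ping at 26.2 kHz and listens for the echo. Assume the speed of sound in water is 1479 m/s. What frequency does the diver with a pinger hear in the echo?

The hull receives the sound from a moving source: f₁ = f₀ · v/(v − v_e) = 26.2 × 1479/1478 ≈ 26.2 kHz.
On the return leg the diver with a pinger is a moving observer: f₂ = f₁ · (v + v_e)/v = 26.2 × 1480/1479 ≈ 26.2 kHz.
Equivalently f₂ = f₀ · (v + v_e)/(v − v_e).

26.2 kHz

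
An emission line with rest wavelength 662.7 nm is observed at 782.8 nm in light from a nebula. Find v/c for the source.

0.165c

λ'/λ₀ = 1.1812 > 1 (redshift), so the source is receding.
λ'/λ₀ = √((1 + β)/(1 − β)) for a receding source ⇒ β = (r² − 1)/(r² + 1) with r = λ'/λ₀.
β = (1.3953 − 1)/(1.3953 + 1) ≈ 0.165.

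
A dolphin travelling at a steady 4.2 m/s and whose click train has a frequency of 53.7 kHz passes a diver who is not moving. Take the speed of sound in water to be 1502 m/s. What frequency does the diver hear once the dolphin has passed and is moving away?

Receding: f₂ = f · v/(v + v_s) = 53.7 × 1502/1506.2 ≈ 53.6 kHz.

53.6 kHz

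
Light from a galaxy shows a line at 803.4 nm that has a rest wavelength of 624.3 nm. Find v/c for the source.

λ'/λ₀ = 1.2869 > 1 (redshift), so the source is receding.
λ'/λ₀ = √((1 + β)/(1 − β)) for a receding source ⇒ β = (r² − 1)/(r² + 1) with r = λ'/λ₀.
β = (1.6561 − 1)/(1.6561 + 1) ≈ 0.247.

0.247c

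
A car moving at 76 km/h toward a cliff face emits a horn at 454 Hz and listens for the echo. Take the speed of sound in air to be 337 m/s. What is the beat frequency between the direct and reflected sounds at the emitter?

61 Hz

76 km/h = 21.11 m/s.
The cliff face receives the sound from a moving source: f₁ = f₀ · v/(v − v_e) = 454 × 337/315.89 ≈ 484.3 Hz.
On the return leg the car is a moving observer: f₂ = f₁ · (v + v_e)/v = 484.3 × 358.11/337 ≈ 514.7 Hz.
Beat against the emitted tone: |f₂ − f₀| = 2v_e·f₀/(v − v_e) = 2 × 21.11 × 454/315.89 ≈ 61 Hz.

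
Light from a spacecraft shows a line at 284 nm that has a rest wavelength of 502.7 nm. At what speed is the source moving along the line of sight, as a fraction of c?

λ'/λ₀ = 0.5649 < 1 (blueshift), so the source is approaching.
λ'/λ₀ = √((1 − β)/(1 + β)) for an approaching source ⇒ β = (1 − r²)/(1 + r²) with r = λ'/λ₀.
β = (1 − 0.3192)/(1 + 0.3192) ≈ 0.516.

0.516c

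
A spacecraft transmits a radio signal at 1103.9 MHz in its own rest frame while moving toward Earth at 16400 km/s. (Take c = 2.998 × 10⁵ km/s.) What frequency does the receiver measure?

β = v/c = 16400/299800 = 0.0547.
Relativistic Doppler for frequency: f' = f₀ · √((1 + β)/(1 − β)).
f' = 1103.9 × √(1.0547/0.9453) = 1103.9 × 1.05628 ≈ 1166.0 MHz.

1166.0 MHz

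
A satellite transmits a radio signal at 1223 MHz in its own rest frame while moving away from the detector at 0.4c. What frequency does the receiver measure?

Relativistic Doppler for frequency: f' = f₀ · √((1 − β)/(1 + β)).
f' = 1223 × √(0.6000/1.4000) = 1223 × 0.65465 ≈ 800.6 MHz.

800.6 MHz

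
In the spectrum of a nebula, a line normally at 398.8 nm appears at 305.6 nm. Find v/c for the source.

0.260

λ'/λ₀ = 0.7663 < 1 (blueshift), so the source is approaching.
λ'/λ₀ = √((1 − β)/(1 + β)) for an approaching source ⇒ β = (1 − r²)/(1 + r²) with r = λ'/λ₀.
β = (1 − 0.5872)/(1 + 0.5872) ≈ 0.260.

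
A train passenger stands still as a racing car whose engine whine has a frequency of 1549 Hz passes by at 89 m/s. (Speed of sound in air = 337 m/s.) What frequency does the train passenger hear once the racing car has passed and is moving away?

Receding: f₂ = f · v/(v + v_s) = 1549 × 337/426 ≈ 1225 Hz.

1225 Hz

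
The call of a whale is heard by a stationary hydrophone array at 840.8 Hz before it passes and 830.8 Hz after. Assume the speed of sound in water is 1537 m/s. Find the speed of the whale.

f₁/f₂ = (v + v_s)/(v − v_s), so v_s = v · (f₁ − f₂)/(f₁ + f₂).
v_s = 1537 × (840.8 − 830.8)/(840.8 + 830.8) = 1537 × 10.0/1671.6 ≈ 9.2 m/s.

9.2 m/s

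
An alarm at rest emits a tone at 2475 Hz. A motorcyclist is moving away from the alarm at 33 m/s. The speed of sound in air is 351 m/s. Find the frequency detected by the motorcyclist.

2242 Hz

Only the observer moves, away from the source, so f' = f · (v − v_o)/v.
f' = 2475 × (351 − 33)/351 = 2475 × 318/351 ≈ 2242 Hz.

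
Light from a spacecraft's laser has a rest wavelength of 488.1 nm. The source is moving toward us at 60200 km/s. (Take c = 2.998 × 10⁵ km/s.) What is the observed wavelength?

398.2 nm

β = v/c = 60200/299800 = 0.2008.
Relativistic Doppler for wavelength: λ' = λ₀ · √((1 − β)/(1 + β)).
λ' = 488.1 × √(0.7992/1.2008) = 488.1 × 0.81582 ≈ 398.2 nm.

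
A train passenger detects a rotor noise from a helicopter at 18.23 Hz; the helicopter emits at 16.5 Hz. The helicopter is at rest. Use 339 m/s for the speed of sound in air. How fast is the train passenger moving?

36 m/s

f' > f, so the train passenger is approaching.
f' = f · (v + v_o)/v ⇒ v_o = v · |f'/f − 1|.
v_o = 339 × |18.23/16.5 − 1| = 339 × 0.1048 ≈ 36 m/s.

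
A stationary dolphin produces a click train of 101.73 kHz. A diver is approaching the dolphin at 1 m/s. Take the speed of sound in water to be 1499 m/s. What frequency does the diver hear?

Moving observer, stationary source: f' = f · (v + v_o)/v.
f' = 101.73 × (1499 + 1)/1499 = 101.73 × 1500/1499 ≈ 101.8 kHz.

101.8 kHz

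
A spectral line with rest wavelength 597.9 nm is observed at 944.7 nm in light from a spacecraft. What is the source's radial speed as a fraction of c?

λ'/λ₀ = 1.5800 > 1 (redshift), so the source is receding.
λ'/λ₀ = √((1 + β)/(1 − β)) for a receding source ⇒ β = (r² − 1)/(r² + 1) with r = λ'/λ₀.
β = (2.4965 − 1)/(2.4965 + 1) ≈ 0.428.

0.428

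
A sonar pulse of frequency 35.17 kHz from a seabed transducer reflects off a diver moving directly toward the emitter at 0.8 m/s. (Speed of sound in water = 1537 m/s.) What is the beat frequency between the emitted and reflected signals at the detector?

The diver first receives the wave as a moving observer: f₁ = f₀ · (v + u)/v = 35.17 × (1537 + 0.8)/1537 ≈ 35.1883 kHz.
On reflection it acts as a source moving toward the stationary detector: f₂ = f₁ · v/(v − u) = 35.1883 × 1537/1536.2 ≈ 35.2066 kHz.
Equivalently f₂ = f₀ · (v + u)/(v − u).
Beat frequency (with f₀ = 35170 Hz): |f₂ − f₀| = 2u·f₀/(v − u) = 2 × 0.8 × 35170/1536.2 ≈ 36.6 Hz.

36.6 Hz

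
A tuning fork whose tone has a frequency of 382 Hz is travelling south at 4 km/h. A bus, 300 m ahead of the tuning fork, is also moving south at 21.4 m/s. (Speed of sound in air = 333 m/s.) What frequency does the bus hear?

359 Hz

4 km/h = 1.111 m/s.
The bus is ahead, so the tuning fork is moving toward it while the bus is moving away from the tuning fork.
Both move, so f' = f · (v − v_o)/(v − v_s).
f' = 382 × (333 − 21.4)/(333 − 1.111) = 382 × 311.6/331.89 ≈ 359 Hz.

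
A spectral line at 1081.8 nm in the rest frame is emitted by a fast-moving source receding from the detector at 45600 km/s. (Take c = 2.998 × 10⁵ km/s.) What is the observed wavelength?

1261.0 nm

β = v/c = 45600/299800 = 0.1521.
Relativistic Doppler for wavelength: λ' = λ₀ · √((1 + β)/(1 − β)).
λ' = 1081.8 × √(1.1521/0.8479) = 1081.8 × 1.16566 ≈ 1261.0 nm.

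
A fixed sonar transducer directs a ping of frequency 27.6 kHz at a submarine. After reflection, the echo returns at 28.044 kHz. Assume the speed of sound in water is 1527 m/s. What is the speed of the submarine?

Double Doppler shift off a moving reflector: f₂ = f₀ · (v + u)/(v − u) (u > 0 toward emitter).
Rearranging, u = v · (f₂ − f₀)/(f₂ + f₀) = 1527 × 0.444/55.644 ≈ 12.2 m/s.
So the submarine is moving at 12.2 m/s toward the emitter.

12.2 m/s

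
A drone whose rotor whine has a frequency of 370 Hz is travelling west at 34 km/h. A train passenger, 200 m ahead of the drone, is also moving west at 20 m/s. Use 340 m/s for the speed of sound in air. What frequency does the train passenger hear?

358 Hz

34 km/h = 9.444 m/s.
The train passenger is ahead, so the drone is moving toward it while the train passenger is moving away from the drone.
With source approaching and observer receding, f' = f · (v − v_o)/(v − v_s).
f' = 370 × (340 − 20)/(340 − 9.444) = 370 × 320/330.56 ≈ 358 Hz.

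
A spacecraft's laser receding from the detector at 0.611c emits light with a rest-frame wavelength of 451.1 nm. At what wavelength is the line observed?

918.0 nm

Relativistic Doppler for wavelength: λ' = λ₀ · √((1 + β)/(1 − β)).
λ' = 451.1 × √(1.6110/0.3890) = 451.1 × 2.03504 ≈ 918.0 nm.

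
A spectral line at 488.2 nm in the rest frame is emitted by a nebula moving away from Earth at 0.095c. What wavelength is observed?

Relativistic Doppler for wavelength: λ' = λ₀ · √((1 + β)/(1 − β)).
λ' = 488.2 × √(1.0950/0.9050) = 488.2 × 1.09997 ≈ 537.0 nm.

537.0 nm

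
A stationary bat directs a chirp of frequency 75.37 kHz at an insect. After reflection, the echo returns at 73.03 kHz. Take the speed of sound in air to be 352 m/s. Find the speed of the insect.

Double Doppler shift off a moving reflector: f₂ = f₀ · (v + u)/(v − u) (u > 0 toward emitter).
Rearranging, u = v · (f₂ − f₀)/(f₂ + f₀) = 352 × -2.34/148.40 ≈ -5.6 m/s.
So the insect is moving at 5.6 m/s away from the emitter.

5.6 m/s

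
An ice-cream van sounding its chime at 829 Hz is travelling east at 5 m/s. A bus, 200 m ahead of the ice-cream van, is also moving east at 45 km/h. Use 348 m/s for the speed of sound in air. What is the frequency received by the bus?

811 Hz

45 km/h = 12.5 m/s.
The bus is ahead, so the ice-cream van is moving toward it while the bus is moving away from the ice-cream van.
General Doppler shift: f' = f · (v − v_o)/(v − v_s).
f' = 829 × (348 − 12.5)/(348 − 5) = 829 × 335.5/343 ≈ 811 Hz.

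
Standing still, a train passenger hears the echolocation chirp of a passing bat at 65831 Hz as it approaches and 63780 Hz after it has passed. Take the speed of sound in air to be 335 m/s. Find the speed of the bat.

5.3 m/s

f₁/f₂ = (v + v_s)/(v − v_s), so v_s = v · (f₁ − f₂)/(f₁ + f₂).
v_s = 335 × (65831 − 63780)/(65831 + 63780) = 335 × 2051/129611 ≈ 5.3 m/s.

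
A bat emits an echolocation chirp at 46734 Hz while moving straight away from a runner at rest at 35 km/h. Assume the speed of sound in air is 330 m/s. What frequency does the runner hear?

35 km/h = 9.722 m/s.
With the source moving away from a stationary observer, f' = f · v/(v + v_s).
f' = 46734 × 330/(330 + 9.722) = 46734 × 330/339.7 ≈ 45397 Hz.

45397 Hz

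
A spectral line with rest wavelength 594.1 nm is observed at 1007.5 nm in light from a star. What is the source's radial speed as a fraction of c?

λ'/λ₀ = 1.6958 > 1 (redshift), so the source is receding.
λ'/λ₀ = √((1 + β)/(1 − β)) for a receding source ⇒ β = (r² − 1)/(r² + 1) with r = λ'/λ₀.
β = (2.8759 − 1)/(2.8759 + 1) ≈ 0.484.

0.484c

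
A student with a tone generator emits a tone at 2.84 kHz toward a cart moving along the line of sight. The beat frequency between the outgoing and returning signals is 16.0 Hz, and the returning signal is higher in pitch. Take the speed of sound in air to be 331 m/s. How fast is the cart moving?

Double Doppler shift off a moving reflector: f₂ = f₀ · (v + u)/(v − u) (u > 0 toward emitter).
Returning signal is higher, so f₂ = f₀ + Δf = 2840 + 16 = 2856 Hz.
Rearranging, u = v · (f₂ − f₀)/(f₂ + f₀) = 331 × 16/5696 ≈ 0.93 m/s.
So the cart is moving at 0.93 m/s toward the emitter.

0.93 m/s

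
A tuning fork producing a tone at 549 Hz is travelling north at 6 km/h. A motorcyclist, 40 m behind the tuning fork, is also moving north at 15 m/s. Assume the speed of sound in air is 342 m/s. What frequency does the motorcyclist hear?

570 Hz

6 km/h = 1.667 m/s.
The motorcyclist is behind, so the tuning fork is moving away from it while the motorcyclist is moving toward the tuning fork.
With source receding and observer approaching, f' = f · (v + v_o)/(v + v_s).
f' = 549 × (342 + 15)/(342 + 1.667) = 549 × 357/343.67 ≈ 570 Hz.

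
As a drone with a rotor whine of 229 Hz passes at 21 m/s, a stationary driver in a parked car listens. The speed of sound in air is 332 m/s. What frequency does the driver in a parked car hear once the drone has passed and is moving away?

215 Hz

Receding: f₂ = f · v/(v + v_s) = 229 × 332/353 ≈ 215 Hz.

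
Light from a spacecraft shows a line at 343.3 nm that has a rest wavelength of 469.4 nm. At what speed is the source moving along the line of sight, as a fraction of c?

λ'/λ₀ = 0.7314 < 1 (blueshift), so the source is approaching.
λ'/λ₀ = √((1 − β)/(1 + β)) for an approaching source ⇒ β = (1 − r²)/(1 + r²) with r = λ'/λ₀.
β = (1 − 0.5349)/(1 + 0.5349) ≈ 0.303.

0.303c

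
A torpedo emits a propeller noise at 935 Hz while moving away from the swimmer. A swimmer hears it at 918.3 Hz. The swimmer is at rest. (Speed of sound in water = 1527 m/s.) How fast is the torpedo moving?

f' = f · v/(v + v_s) ⇒ v_s = v · |1 − f/f'|.
v_s = 1527 × |1 − 935/918.3| = 1527 × 0.01819 ≈ 28 m/s.

28 m/s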